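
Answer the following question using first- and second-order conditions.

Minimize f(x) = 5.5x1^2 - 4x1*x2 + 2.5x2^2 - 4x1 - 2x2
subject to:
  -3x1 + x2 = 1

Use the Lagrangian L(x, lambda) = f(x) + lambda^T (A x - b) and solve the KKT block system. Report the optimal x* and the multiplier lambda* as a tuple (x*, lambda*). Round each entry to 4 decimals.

Form the Lagrangian:
  L(x, lambda) = (1/2) x^T Q x + c^T x + lambda^T (A x - b)
Stationarity (grad_x L = 0): Q x + c + A^T lambda = 0.
Primal feasibility: A x = b.

This gives the KKT block system:
  [ Q   A^T ] [ x     ]   [-c ]
  [ A    0  ] [ lambda ] = [ b ]

Solving the linear system:
  x*      = (-0.0312, 0.9063)
  lambda* = (-2.6562)
  f(x*)   = 0.4844

x* = (-0.0312, 0.9063), lambda* = (-2.6562)


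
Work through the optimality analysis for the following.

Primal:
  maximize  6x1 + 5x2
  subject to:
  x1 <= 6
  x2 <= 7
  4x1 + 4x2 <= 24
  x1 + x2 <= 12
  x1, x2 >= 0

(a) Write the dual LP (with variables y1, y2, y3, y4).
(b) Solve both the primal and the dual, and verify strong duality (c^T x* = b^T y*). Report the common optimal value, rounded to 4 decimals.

The standard primal-dual pair for 'max c^T x s.t. A x <= b, x >= 0' is:
  Dual:  min b^T y  s.t.  A^T y >= c,  y >= 0.

So the dual LP is:
  minimize  6y1 + 7y2 + 24y3 + 12y4
  subject to:
    y1 + 4y3 + y4 >= 6
    y2 + 4y3 + y4 >= 5
    y1, y2, y3, y4 >= 0

Solving the primal: x* = (6, 0).
  primal value c^T x* = 36.
Solving the dual: y* = (1, 0, 1.25, 0).
  dual value b^T y* = 36.
Strong duality: c^T x* = b^T y*. Confirmed.

36


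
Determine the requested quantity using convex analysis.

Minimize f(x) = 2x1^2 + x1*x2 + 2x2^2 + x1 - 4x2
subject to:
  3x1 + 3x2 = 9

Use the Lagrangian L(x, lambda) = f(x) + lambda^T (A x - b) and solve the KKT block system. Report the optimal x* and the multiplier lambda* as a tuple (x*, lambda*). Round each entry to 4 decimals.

Form the Lagrangian:
  L(x, lambda) = (1/2) x^T Q x + c^T x + lambda^T (A x - b)
Stationarity (grad_x L = 0): Q x + c + A^T lambda = 0.
Primal feasibility: A x = b.

This gives the KKT block system:
  [ Q   A^T ] [ x     ]   [-c ]
  [ A    0  ] [ lambda ] = [ b ]

Solving the linear system:
  x*      = (0.6667, 2.3333)
  lambda* = (-2)
  f(x*)   = 4.6667

x* = (0.6667, 2.3333), lambda* = (-2)


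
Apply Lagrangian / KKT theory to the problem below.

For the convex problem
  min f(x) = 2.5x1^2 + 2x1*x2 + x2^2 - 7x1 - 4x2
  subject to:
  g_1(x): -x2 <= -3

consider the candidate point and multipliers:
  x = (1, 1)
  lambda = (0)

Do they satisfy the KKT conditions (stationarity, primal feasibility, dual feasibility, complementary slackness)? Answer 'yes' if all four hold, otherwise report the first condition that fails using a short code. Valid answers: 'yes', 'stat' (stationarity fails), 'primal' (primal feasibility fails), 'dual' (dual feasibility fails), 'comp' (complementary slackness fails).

Gradient of f: grad f(x) = Q x + c = (0, 0)
Constraint values g_i(x) = a_i^T x - b_i:
  g_1((1, 1)) = 2
Stationarity residual: grad f(x) + sum_i lambda_i a_i = (0, 0)
  -> stationarity OK
Primal feasibility (all g_i <= 0): FAILS
Dual feasibility (all lambda_i >= 0): OK
Complementary slackness (lambda_i * g_i(x) = 0 for all i): OK

Verdict: the first failing condition is primal_feasibility -> primal.

primal


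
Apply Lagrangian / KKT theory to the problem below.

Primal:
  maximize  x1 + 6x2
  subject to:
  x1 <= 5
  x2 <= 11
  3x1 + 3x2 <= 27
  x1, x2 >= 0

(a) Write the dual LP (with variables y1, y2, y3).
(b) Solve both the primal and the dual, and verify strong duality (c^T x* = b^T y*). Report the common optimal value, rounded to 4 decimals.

The standard primal-dual pair for 'max c^T x s.t. A x <= b, x >= 0' is:
  Dual:  min b^T y  s.t.  A^T y >= c,  y >= 0.

So the dual LP is:
  minimize  5y1 + 11y2 + 27y3
  subject to:
    y1 + 3y3 >= 1
    y2 + 3y3 >= 6
    y1, y2, y3 >= 0

Solving the primal: x* = (0, 9).
  primal value c^T x* = 54.
Solving the dual: y* = (0, 0, 2).
  dual value b^T y* = 54.
Strong duality: c^T x* = b^T y*. Confirmed.

54


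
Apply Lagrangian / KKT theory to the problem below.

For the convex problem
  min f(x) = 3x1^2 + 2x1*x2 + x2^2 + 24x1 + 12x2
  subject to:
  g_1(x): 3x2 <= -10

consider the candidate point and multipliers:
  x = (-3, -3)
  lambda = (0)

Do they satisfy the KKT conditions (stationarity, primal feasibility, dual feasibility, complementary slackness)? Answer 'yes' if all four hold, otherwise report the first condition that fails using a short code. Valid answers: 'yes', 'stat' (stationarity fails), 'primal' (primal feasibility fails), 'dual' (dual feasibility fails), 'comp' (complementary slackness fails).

Gradient of f: grad f(x) = Q x + c = (0, 0)
Constraint values g_i(x) = a_i^T x - b_i:
  g_1((-3, -3)) = 1
Stationarity residual: grad f(x) + sum_i lambda_i a_i = (0, 0)
  -> stationarity OK
Primal feasibility (all g_i <= 0): FAILS
Dual feasibility (all lambda_i >= 0): OK
Complementary slackness (lambda_i * g_i(x) = 0 for all i): OK

Verdict: the first failing condition is primal_feasibility -> primal.

primal


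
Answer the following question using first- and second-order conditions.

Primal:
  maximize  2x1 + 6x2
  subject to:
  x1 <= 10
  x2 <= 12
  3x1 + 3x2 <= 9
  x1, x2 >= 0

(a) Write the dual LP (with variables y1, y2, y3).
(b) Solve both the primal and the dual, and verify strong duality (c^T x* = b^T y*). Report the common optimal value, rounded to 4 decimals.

The standard primal-dual pair for 'max c^T x s.t. A x <= b, x >= 0' is:
  Dual:  min b^T y  s.t.  A^T y >= c,  y >= 0.

So the dual LP is:
  minimize  10y1 + 12y2 + 9y3
  subject to:
    y1 + 3y3 >= 2
    y2 + 3y3 >= 6
    y1, y2, y3 >= 0

Solving the primal: x* = (0, 3).
  primal value c^T x* = 18.
Solving the dual: y* = (0, 0, 2).
  dual value b^T y* = 18.
Strong duality: c^T x* = b^T y*. Confirmed.

18


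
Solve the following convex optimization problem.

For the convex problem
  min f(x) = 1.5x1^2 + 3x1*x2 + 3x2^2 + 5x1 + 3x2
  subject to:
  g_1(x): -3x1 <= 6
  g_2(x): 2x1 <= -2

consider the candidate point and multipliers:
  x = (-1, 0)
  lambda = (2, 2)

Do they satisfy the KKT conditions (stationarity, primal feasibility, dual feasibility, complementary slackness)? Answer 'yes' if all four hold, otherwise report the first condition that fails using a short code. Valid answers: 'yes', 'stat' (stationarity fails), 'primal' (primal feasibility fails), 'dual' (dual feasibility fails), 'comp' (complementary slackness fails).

Gradient of f: grad f(x) = Q x + c = (2, 0)
Constraint values g_i(x) = a_i^T x - b_i:
  g_1((-1, 0)) = -3
  g_2((-1, 0)) = 0
Stationarity residual: grad f(x) + sum_i lambda_i a_i = (0, 0)
  -> stationarity OK
Primal feasibility (all g_i <= 0): OK
Dual feasibility (all lambda_i >= 0): OK
Complementary slackness (lambda_i * g_i(x) = 0 for all i): FAILS

Verdict: the first failing condition is complementary_slackness -> comp.

comp


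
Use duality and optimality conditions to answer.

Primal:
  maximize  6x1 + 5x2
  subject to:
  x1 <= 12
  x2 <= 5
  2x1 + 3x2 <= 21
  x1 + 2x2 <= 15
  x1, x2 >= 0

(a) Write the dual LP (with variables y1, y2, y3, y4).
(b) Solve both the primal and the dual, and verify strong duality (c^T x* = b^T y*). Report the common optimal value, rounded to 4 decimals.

The standard primal-dual pair for 'max c^T x s.t. A x <= b, x >= 0' is:
  Dual:  min b^T y  s.t.  A^T y >= c,  y >= 0.

So the dual LP is:
  minimize  12y1 + 5y2 + 21y3 + 15y4
  subject to:
    y1 + 2y3 + y4 >= 6
    y2 + 3y3 + 2y4 >= 5
    y1, y2, y3, y4 >= 0

Solving the primal: x* = (10.5, 0).
  primal value c^T x* = 63.
Solving the dual: y* = (0, 0, 3, 0).
  dual value b^T y* = 63.
Strong duality: c^T x* = b^T y*. Confirmed.

63


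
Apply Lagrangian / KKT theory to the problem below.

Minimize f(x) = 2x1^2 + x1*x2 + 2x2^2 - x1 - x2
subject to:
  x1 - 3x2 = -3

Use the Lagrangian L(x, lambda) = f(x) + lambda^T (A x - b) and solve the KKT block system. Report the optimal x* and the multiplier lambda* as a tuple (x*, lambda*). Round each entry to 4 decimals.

Form the Lagrangian:
  L(x, lambda) = (1/2) x^T Q x + c^T x + lambda^T (A x - b)
Stationarity (grad_x L = 0): Q x + c + A^T lambda = 0.
Primal feasibility: A x = b.

This gives the KKT block system:
  [ Q   A^T ] [ x     ]   [-c ]
  [ A    0  ] [ lambda ] = [ b ]

Solving the linear system:
  x*      = (-0.1957, 0.9348)
  lambda* = (0.8478)
  f(x*)   = 0.9022

x* = (-0.1957, 0.9348), lambda* = (0.8478)


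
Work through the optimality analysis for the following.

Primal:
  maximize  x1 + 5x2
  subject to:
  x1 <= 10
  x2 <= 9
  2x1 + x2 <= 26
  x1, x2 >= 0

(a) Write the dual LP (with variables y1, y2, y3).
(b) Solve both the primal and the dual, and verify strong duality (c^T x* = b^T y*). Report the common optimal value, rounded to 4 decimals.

The standard primal-dual pair for 'max c^T x s.t. A x <= b, x >= 0' is:
  Dual:  min b^T y  s.t.  A^T y >= c,  y >= 0.

So the dual LP is:
  minimize  10y1 + 9y2 + 26y3
  subject to:
    y1 + 2y3 >= 1
    y2 + y3 >= 5
    y1, y2, y3 >= 0

Solving the primal: x* = (8.5, 9).
  primal value c^T x* = 53.5.
Solving the dual: y* = (0, 4.5, 0.5).
  dual value b^T y* = 53.5.
Strong duality: c^T x* = b^T y*. Confirmed.

53.5


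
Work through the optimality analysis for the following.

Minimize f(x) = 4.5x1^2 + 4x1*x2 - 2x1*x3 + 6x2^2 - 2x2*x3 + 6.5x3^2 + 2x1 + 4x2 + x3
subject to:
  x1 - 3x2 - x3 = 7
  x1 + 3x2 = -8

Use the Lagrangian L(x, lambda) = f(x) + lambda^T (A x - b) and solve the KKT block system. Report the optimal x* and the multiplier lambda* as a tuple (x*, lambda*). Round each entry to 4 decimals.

Form the Lagrangian:
  L(x, lambda) = (1/2) x^T Q x + c^T x + lambda^T (A x - b)
Stationarity (grad_x L = 0): Q x + c + A^T lambda = 0.
Primal feasibility: A x = b.

This gives the KKT block system:
  [ Q   A^T ] [ x     ]   [-c ]
  [ A    0  ] [ lambda ] = [ b ]

Solving the linear system:
  x*      = (-0.6994, -2.4335, -0.3988)
  lambda* = (2.0818, 11.1493)
  f(x*)   = 31.545

x* = (-0.6994, -2.4335, -0.3988), lambda* = (2.0818, 11.1493)


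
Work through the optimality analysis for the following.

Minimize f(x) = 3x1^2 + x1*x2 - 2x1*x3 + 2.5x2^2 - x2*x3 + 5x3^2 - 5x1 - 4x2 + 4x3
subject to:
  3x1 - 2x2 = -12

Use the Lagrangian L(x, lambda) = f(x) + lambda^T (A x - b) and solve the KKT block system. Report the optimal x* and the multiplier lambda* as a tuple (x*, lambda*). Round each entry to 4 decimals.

Form the Lagrangian:
  L(x, lambda) = (1/2) x^T Q x + c^T x + lambda^T (A x - b)
Stationarity (grad_x L = 0): Q x + c + A^T lambda = 0.
Primal feasibility: A x = b.

This gives the KKT block system:
  [ Q   A^T ] [ x     ]   [-c ]
  [ A    0  ] [ lambda ] = [ b ]

Solving the linear system:
  x*      = (-2.0657, 2.9014, -0.523)
  lambda* = (4.4823)
  f(x*)   = 25.2089

x* = (-2.0657, 2.9014, -0.523), lambda* = (4.4823)


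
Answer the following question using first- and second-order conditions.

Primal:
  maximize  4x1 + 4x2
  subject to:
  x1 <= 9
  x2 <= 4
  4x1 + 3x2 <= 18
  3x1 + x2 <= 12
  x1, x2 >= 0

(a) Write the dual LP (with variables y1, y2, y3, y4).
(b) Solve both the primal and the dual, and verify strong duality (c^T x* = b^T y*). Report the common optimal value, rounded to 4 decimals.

The standard primal-dual pair for 'max c^T x s.t. A x <= b, x >= 0' is:
  Dual:  min b^T y  s.t.  A^T y >= c,  y >= 0.

So the dual LP is:
  minimize  9y1 + 4y2 + 18y3 + 12y4
  subject to:
    y1 + 4y3 + 3y4 >= 4
    y2 + 3y3 + y4 >= 4
    y1, y2, y3, y4 >= 0

Solving the primal: x* = (1.5, 4).
  primal value c^T x* = 22.
Solving the dual: y* = (0, 1, 1, 0).
  dual value b^T y* = 22.
Strong duality: c^T x* = b^T y*. Confirmed.

22


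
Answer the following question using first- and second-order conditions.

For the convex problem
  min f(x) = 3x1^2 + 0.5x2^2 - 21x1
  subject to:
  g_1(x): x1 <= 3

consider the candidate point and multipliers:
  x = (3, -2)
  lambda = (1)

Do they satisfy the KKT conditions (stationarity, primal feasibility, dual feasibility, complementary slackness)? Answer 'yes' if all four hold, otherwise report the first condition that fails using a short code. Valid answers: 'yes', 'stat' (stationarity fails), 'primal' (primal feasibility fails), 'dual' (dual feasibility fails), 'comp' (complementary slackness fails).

Gradient of f: grad f(x) = Q x + c = (-3, -2)
Constraint values g_i(x) = a_i^T x - b_i:
  g_1((3, -2)) = 0
Stationarity residual: grad f(x) + sum_i lambda_i a_i = (-2, -2)
  -> stationarity FAILS
Primal feasibility (all g_i <= 0): OK
Dual feasibility (all lambda_i >= 0): OK
Complementary slackness (lambda_i * g_i(x) = 0 for all i): OK

Verdict: the first failing condition is stationarity -> stat.

stat


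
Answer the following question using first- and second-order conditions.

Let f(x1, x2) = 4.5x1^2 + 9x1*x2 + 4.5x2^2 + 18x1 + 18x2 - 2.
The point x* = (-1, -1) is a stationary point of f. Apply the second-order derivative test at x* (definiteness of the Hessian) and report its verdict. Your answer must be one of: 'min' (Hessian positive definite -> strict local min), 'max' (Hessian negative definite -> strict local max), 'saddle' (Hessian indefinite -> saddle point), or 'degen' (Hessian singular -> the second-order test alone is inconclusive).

Compute the Hessian H = grad^2 f:
  H = [[9, 9], [9, 9]]
Verify stationarity: grad f(x*) = H x* + g = (0, 0).
Eigenvalues of H: 0, 18.
H has a zero eigenvalue (singular; positive semidefinite but not definite), so H is neither positive definite, negative definite, nor indefinite. The second-order test alone is inconclusive -> degen.
(Indeed, f is constant along the null direction of H through x*, so x* is not a strict local extremum.)

degen


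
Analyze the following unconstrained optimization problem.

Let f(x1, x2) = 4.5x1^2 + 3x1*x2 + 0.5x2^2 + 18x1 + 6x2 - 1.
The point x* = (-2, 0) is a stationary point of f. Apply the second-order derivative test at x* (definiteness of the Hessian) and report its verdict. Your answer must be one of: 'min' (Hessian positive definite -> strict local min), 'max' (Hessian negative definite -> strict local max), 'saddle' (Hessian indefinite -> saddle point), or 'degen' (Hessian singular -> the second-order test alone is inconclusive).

Compute the Hessian H = grad^2 f:
  H = [[9, 3], [3, 1]]
Verify stationarity: grad f(x*) = H x* + g = (0, 0).
Eigenvalues of H: 0, 10.
H has a zero eigenvalue (singular; positive semidefinite but not definite), so H is neither positive definite, negative definite, nor indefinite. The second-order test alone is inconclusive -> degen.
(Indeed, f is constant along the null direction of H through x*, so x* is not a strict local extremum.)

degen


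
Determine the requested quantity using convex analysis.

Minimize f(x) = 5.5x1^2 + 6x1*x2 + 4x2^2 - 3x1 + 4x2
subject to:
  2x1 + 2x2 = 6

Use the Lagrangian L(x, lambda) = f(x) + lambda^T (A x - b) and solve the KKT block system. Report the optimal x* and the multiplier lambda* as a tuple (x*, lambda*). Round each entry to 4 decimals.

Form the Lagrangian:
  L(x, lambda) = (1/2) x^T Q x + c^T x + lambda^T (A x - b)
Stationarity (grad_x L = 0): Q x + c + A^T lambda = 0.
Primal feasibility: A x = b.

This gives the KKT block system:
  [ Q   A^T ] [ x     ]   [-c ]
  [ A    0  ] [ lambda ] = [ b ]

Solving the linear system:
  x*      = (1.8571, 1.1429)
  lambda* = (-12.1429)
  f(x*)   = 35.9286

x* = (1.8571, 1.1429), lambda* = (-12.1429)


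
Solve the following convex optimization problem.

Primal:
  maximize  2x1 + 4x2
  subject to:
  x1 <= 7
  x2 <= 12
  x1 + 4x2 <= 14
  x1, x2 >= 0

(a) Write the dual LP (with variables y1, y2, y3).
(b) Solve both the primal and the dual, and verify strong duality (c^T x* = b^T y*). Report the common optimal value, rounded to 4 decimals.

The standard primal-dual pair for 'max c^T x s.t. A x <= b, x >= 0' is:
  Dual:  min b^T y  s.t.  A^T y >= c,  y >= 0.

So the dual LP is:
  minimize  7y1 + 12y2 + 14y3
  subject to:
    y1 + y3 >= 2
    y2 + 4y3 >= 4
    y1, y2, y3 >= 0

Solving the primal: x* = (7, 1.75).
  primal value c^T x* = 21.
Solving the dual: y* = (1, 0, 1).
  dual value b^T y* = 21.
Strong duality: c^T x* = b^T y*. Confirmed.

21


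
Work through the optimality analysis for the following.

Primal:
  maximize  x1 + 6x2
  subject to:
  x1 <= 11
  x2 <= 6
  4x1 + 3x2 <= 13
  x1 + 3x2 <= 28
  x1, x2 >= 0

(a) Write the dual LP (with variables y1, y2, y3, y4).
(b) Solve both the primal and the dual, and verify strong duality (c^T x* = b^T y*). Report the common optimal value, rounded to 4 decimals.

The standard primal-dual pair for 'max c^T x s.t. A x <= b, x >= 0' is:
  Dual:  min b^T y  s.t.  A^T y >= c,  y >= 0.

So the dual LP is:
  minimize  11y1 + 6y2 + 13y3 + 28y4
  subject to:
    y1 + 4y3 + y4 >= 1
    y2 + 3y3 + 3y4 >= 6
    y1, y2, y3, y4 >= 0

Solving the primal: x* = (0, 4.3333).
  primal value c^T x* = 26.
Solving the dual: y* = (0, 0, 2, 0).
  dual value b^T y* = 26.
Strong duality: c^T x* = b^T y*. Confirmed.

26


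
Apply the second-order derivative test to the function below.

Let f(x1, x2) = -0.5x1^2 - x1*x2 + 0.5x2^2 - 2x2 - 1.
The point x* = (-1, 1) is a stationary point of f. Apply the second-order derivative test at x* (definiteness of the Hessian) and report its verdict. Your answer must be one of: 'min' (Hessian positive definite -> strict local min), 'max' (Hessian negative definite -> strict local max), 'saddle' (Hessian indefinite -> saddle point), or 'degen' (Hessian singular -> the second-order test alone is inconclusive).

Compute the Hessian H = grad^2 f:
  H = [[-1, -1], [-1, 1]]
Verify stationarity: grad f(x*) = H x* + g = (0, 0).
Eigenvalues of H: -1.4142, 1.4142.
Eigenvalues have mixed signs, so H is indefinite -> x* is a saddle point.

saddle


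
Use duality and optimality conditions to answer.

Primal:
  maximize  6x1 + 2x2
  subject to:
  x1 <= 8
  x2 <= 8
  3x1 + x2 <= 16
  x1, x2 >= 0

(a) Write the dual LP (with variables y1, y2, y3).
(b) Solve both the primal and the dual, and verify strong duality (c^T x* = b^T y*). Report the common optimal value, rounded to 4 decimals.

The standard primal-dual pair for 'max c^T x s.t. A x <= b, x >= 0' is:
  Dual:  min b^T y  s.t.  A^T y >= c,  y >= 0.

So the dual LP is:
  minimize  8y1 + 8y2 + 16y3
  subject to:
    y1 + 3y3 >= 6
    y2 + y3 >= 2
    y1, y2, y3 >= 0

Solving the primal: x* = (5.3333, 0).
  primal value c^T x* = 32.
Solving the dual: y* = (0, 0, 2).
  dual value b^T y* = 32.
Strong duality: c^T x* = b^T y*. Confirmed.

32


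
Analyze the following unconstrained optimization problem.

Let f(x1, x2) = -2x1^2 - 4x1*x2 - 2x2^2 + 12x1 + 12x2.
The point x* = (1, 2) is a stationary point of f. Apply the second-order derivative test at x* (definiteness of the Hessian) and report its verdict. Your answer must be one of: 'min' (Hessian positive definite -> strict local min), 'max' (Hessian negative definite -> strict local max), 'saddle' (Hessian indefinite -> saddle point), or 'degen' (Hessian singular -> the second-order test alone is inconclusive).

Compute the Hessian H = grad^2 f:
  H = [[-4, -4], [-4, -4]]
Verify stationarity: grad f(x*) = H x* + g = (0, 0).
Eigenvalues of H: -8, 0.
H has a zero eigenvalue (singular; negative semidefinite but not definite), so H is neither positive definite, negative definite, nor indefinite. The second-order test alone is inconclusive -> degen.
(Indeed, f is constant along the null direction of H through x*, so x* is not a strict local extremum.)

degen


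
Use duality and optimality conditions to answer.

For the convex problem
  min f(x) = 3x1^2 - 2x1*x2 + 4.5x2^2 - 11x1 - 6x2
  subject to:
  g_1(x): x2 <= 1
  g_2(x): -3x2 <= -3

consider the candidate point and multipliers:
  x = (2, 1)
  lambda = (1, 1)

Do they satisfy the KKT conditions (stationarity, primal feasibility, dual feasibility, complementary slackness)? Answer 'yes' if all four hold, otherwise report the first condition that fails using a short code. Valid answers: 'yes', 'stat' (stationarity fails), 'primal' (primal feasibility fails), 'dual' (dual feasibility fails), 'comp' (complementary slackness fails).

Gradient of f: grad f(x) = Q x + c = (-1, -1)
Constraint values g_i(x) = a_i^T x - b_i:
  g_1((2, 1)) = 0
  g_2((2, 1)) = 0
Stationarity residual: grad f(x) + sum_i lambda_i a_i = (-1, -3)
  -> stationarity FAILS
Primal feasibility (all g_i <= 0): OK
Dual feasibility (all lambda_i >= 0): OK
Complementary slackness (lambda_i * g_i(x) = 0 for all i): OK

Verdict: the first failing condition is stationarity -> stat.

stat


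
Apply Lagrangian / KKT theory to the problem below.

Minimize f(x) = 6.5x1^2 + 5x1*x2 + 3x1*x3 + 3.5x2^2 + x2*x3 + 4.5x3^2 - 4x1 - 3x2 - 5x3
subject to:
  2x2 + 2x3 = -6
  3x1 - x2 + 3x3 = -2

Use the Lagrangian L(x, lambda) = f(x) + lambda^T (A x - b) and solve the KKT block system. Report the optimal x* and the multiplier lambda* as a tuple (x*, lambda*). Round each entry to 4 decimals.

Form the Lagrangian:
  L(x, lambda) = (1/2) x^T Q x + c^T x + lambda^T (A x - b)
Stationarity (grad_x L = 0): Q x + c + A^T lambda = 0.
Primal feasibility: A x = b.

This gives the KKT block system:
  [ Q   A^T ] [ x     ]   [-c ]
  [ A    0  ] [ lambda ] = [ b ]

Solving the linear system:
  x*      = (0.644, -1.267, -1.733)
  lambda* = (6.3848, 2.3874)
  f(x*)   = 26.4869

x* = (0.644, -1.267, -1.733), lambda* = (6.3848, 2.3874)


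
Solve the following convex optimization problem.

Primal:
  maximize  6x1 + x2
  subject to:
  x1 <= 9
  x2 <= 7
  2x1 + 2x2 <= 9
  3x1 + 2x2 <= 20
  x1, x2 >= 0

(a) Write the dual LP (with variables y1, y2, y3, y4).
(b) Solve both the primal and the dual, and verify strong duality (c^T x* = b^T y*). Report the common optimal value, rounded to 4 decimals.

The standard primal-dual pair for 'max c^T x s.t. A x <= b, x >= 0' is:
  Dual:  min b^T y  s.t.  A^T y >= c,  y >= 0.

So the dual LP is:
  minimize  9y1 + 7y2 + 9y3 + 20y4
  subject to:
    y1 + 2y3 + 3y4 >= 6
    y2 + 2y3 + 2y4 >= 1
    y1, y2, y3, y4 >= 0

Solving the primal: x* = (4.5, 0).
  primal value c^T x* = 27.
Solving the dual: y* = (0, 0, 3, 0).
  dual value b^T y* = 27.
Strong duality: c^T x* = b^T y*. Confirmed.

27


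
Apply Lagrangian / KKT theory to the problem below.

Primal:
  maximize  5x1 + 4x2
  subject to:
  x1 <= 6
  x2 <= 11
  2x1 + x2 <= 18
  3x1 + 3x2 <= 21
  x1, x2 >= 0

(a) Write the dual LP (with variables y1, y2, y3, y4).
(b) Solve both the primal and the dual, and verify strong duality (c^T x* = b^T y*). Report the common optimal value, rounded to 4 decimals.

The standard primal-dual pair for 'max c^T x s.t. A x <= b, x >= 0' is:
  Dual:  min b^T y  s.t.  A^T y >= c,  y >= 0.

So the dual LP is:
  minimize  6y1 + 11y2 + 18y3 + 21y4
  subject to:
    y1 + 2y3 + 3y4 >= 5
    y2 + y3 + 3y4 >= 4
    y1, y2, y3, y4 >= 0

Solving the primal: x* = (6, 1).
  primal value c^T x* = 34.
Solving the dual: y* = (1, 0, 0, 1.3333).
  dual value b^T y* = 34.
Strong duality: c^T x* = b^T y*. Confirmed.

34


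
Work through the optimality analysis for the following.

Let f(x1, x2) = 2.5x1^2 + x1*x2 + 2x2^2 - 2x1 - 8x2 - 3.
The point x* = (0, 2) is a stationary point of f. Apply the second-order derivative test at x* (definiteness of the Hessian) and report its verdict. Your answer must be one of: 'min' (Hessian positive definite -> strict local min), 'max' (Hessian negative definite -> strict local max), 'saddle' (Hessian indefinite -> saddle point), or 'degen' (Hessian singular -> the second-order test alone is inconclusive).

Compute the Hessian H = grad^2 f:
  H = [[5, 1], [1, 4]]
Verify stationarity: grad f(x*) = H x* + g = (0, 0).
Eigenvalues of H: 3.382, 5.618.
Both eigenvalues > 0, so H is positive definite -> x* is a strict local min.

min


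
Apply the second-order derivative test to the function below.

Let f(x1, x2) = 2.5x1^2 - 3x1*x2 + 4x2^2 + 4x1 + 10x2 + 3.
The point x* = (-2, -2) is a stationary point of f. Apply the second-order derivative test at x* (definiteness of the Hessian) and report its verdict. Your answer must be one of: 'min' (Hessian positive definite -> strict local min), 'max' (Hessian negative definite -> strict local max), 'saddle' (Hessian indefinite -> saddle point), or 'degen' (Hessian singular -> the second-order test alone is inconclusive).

Compute the Hessian H = grad^2 f:
  H = [[5, -3], [-3, 8]]
Verify stationarity: grad f(x*) = H x* + g = (0, 0).
Eigenvalues of H: 3.1459, 9.8541.
Both eigenvalues > 0, so H is positive definite -> x* is a strict local min.

min


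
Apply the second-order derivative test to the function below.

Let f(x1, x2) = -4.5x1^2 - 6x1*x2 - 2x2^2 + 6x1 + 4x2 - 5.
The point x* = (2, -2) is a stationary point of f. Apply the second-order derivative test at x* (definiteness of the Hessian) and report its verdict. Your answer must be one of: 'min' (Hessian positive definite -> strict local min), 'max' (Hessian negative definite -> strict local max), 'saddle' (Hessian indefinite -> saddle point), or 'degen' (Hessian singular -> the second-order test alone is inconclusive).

Compute the Hessian H = grad^2 f:
  H = [[-9, -6], [-6, -4]]
Verify stationarity: grad f(x*) = H x* + g = (0, 0).
Eigenvalues of H: -13, 0.
H has a zero eigenvalue (singular; negative semidefinite but not definite), so H is neither positive definite, negative definite, nor indefinite. The second-order test alone is inconclusive -> degen.
(Indeed, f is constant along the null direction of H through x*, so x* is not a strict local extremum.)

degen


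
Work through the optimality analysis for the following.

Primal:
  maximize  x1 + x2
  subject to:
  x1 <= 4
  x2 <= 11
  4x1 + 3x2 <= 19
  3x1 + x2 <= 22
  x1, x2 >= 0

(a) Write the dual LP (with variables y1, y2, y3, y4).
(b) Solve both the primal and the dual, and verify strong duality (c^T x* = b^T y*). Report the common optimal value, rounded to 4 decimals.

The standard primal-dual pair for 'max c^T x s.t. A x <= b, x >= 0' is:
  Dual:  min b^T y  s.t.  A^T y >= c,  y >= 0.

So the dual LP is:
  minimize  4y1 + 11y2 + 19y3 + 22y4
  subject to:
    y1 + 4y3 + 3y4 >= 1
    y2 + 3y3 + y4 >= 1
    y1, y2, y3, y4 >= 0

Solving the primal: x* = (0, 6.3333).
  primal value c^T x* = 6.3333.
Solving the dual: y* = (0, 0, 0.3333, 0).
  dual value b^T y* = 6.3333.
Strong duality: c^T x* = b^T y*. Confirmed.

6.3333


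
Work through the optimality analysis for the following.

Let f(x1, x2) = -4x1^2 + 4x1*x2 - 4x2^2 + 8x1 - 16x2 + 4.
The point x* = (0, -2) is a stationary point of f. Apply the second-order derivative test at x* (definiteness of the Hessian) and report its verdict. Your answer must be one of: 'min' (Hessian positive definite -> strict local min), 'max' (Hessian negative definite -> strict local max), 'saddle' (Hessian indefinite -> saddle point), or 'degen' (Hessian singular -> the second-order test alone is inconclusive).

Compute the Hessian H = grad^2 f:
  H = [[-8, 4], [4, -8]]
Verify stationarity: grad f(x*) = H x* + g = (0, 0).
Eigenvalues of H: -12, -4.
Both eigenvalues < 0, so H is negative definite -> x* is a strict local max.

max


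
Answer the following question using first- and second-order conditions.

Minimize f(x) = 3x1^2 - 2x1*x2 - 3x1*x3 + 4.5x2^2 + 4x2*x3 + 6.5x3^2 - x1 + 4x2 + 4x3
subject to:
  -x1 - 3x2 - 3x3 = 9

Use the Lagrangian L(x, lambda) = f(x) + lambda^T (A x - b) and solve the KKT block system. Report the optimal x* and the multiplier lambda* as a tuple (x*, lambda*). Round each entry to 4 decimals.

Form the Lagrangian:
  L(x, lambda) = (1/2) x^T Q x + c^T x + lambda^T (A x - b)
Stationarity (grad_x L = 0): Q x + c + A^T lambda = 0.
Primal feasibility: A x = b.

This gives the KKT block system:
  [ Q   A^T ] [ x     ]   [-c ]
  [ A    0  ] [ lambda ] = [ b ]

Solving the linear system:
  x*      = (-1.4398, -1.5172, -1.0029)
  lambda* = (-3.5956)
  f(x*)   = 11.8599

x* = (-1.4398, -1.5172, -1.0029), lambda* = (-3.5956)


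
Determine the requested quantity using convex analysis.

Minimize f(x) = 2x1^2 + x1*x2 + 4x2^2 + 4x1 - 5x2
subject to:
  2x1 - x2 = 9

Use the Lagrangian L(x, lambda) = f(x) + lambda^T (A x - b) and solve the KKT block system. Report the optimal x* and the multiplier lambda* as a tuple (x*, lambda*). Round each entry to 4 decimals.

Form the Lagrangian:
  L(x, lambda) = (1/2) x^T Q x + c^T x + lambda^T (A x - b)
Stationarity (grad_x L = 0): Q x + c + A^T lambda = 0.
Primal feasibility: A x = b.

This gives the KKT block system:
  [ Q   A^T ] [ x     ]   [-c ]
  [ A    0  ] [ lambda ] = [ b ]

Solving the linear system:
  x*      = (3.975, -1.05)
  lambda* = (-9.425)
  f(x*)   = 52.9875

x* = (3.975, -1.05), lambda* = (-9.425)


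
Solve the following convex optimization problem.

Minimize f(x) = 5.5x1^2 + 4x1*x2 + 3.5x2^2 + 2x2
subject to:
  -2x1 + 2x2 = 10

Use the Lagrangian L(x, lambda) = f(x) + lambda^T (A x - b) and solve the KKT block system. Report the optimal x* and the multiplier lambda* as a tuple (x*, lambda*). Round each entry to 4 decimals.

Form the Lagrangian:
  L(x, lambda) = (1/2) x^T Q x + c^T x + lambda^T (A x - b)
Stationarity (grad_x L = 0): Q x + c + A^T lambda = 0.
Primal feasibility: A x = b.

This gives the KKT block system:
  [ Q   A^T ] [ x     ]   [-c ]
  [ A    0  ] [ lambda ] = [ b ]

Solving the linear system:
  x*      = (-2.1923, 2.8077)
  lambda* = (-6.4423)
  f(x*)   = 35.0192

x* = (-2.1923, 2.8077), lambda* = (-6.4423)


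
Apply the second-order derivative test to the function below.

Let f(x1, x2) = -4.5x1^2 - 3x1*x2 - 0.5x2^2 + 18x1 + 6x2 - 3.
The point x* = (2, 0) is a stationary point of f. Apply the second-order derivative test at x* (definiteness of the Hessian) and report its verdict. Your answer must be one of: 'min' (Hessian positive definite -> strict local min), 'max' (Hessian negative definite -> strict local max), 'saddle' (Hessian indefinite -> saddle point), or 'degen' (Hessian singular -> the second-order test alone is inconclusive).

Compute the Hessian H = grad^2 f:
  H = [[-9, -3], [-3, -1]]
Verify stationarity: grad f(x*) = H x* + g = (0, 0).
Eigenvalues of H: -10, 0.
H has a zero eigenvalue (singular; negative semidefinite but not definite), so H is neither positive definite, negative definite, nor indefinite. The second-order test alone is inconclusive -> degen.
(Indeed, f is constant along the null direction of H through x*, so x* is not a strict local extremum.)

degen


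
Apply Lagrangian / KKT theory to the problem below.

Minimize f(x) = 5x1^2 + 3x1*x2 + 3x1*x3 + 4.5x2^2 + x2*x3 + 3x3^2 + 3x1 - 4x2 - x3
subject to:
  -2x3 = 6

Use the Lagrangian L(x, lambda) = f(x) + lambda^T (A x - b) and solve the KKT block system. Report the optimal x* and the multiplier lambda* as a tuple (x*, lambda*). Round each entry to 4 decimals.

Form the Lagrangian:
  L(x, lambda) = (1/2) x^T Q x + c^T x + lambda^T (A x - b)
Stationarity (grad_x L = 0): Q x + c + A^T lambda = 0.
Primal feasibility: A x = b.

This gives the KKT block system:
  [ Q   A^T ] [ x     ]   [-c ]
  [ A    0  ] [ lambda ] = [ b ]

Solving the linear system:
  x*      = (0.4074, 0.642, -3)
  lambda* = (-8.5679)
  f(x*)   = 26.5309

x* = (0.4074, 0.642, -3), lambda* = (-8.5679)


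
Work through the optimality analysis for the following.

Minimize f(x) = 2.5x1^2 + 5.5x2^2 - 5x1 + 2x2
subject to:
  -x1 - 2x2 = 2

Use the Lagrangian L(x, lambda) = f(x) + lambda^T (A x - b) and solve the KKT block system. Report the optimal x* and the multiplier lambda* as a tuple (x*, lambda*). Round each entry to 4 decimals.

Form the Lagrangian:
  L(x, lambda) = (1/2) x^T Q x + c^T x + lambda^T (A x - b)
Stationarity (grad_x L = 0): Q x + c + A^T lambda = 0.
Primal feasibility: A x = b.

This gives the KKT block system:
  [ Q   A^T ] [ x     ]   [-c ]
  [ A    0  ] [ lambda ] = [ b ]

Solving the linear system:
  x*      = (0.0645, -1.0323)
  lambda* = (-4.6774)
  f(x*)   = 3.4839

x* = (0.0645, -1.0323), lambda* = (-4.6774)


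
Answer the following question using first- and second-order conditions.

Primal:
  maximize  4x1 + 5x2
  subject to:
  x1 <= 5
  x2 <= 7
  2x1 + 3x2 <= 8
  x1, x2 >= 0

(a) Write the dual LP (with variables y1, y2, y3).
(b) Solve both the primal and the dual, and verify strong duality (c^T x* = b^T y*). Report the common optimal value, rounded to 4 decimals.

The standard primal-dual pair for 'max c^T x s.t. A x <= b, x >= 0' is:
  Dual:  min b^T y  s.t.  A^T y >= c,  y >= 0.

So the dual LP is:
  minimize  5y1 + 7y2 + 8y3
  subject to:
    y1 + 2y3 >= 4
    y2 + 3y3 >= 5
    y1, y2, y3 >= 0

Solving the primal: x* = (4, 0).
  primal value c^T x* = 16.
Solving the dual: y* = (0, 0, 2).
  dual value b^T y* = 16.
Strong duality: c^T x* = b^T y*. Confirmed.

16


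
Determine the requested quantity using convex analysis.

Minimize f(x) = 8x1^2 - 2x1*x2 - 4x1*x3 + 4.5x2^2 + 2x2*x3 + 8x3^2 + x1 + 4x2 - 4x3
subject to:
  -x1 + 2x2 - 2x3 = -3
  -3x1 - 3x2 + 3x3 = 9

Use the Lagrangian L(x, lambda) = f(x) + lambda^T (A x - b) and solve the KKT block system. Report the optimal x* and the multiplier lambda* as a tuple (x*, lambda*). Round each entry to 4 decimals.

Form the Lagrangian:
  L(x, lambda) = (1/2) x^T Q x + c^T x + lambda^T (A x - b)
Stationarity (grad_x L = 0): Q x + c + A^T lambda = 0.
Primal feasibility: A x = b.

This gives the KKT block system:
  [ Q   A^T ] [ x     ]   [-c ]
  [ A    0  ] [ lambda ] = [ b ]

Solving the linear system:
  x*      = (-1, -1.4483, 0.5517)
  lambda* = (-2.7931, -3.8391)
  f(x*)   = 8.5862

x* = (-1, -1.4483, 0.5517), lambda* = (-2.7931, -3.8391)


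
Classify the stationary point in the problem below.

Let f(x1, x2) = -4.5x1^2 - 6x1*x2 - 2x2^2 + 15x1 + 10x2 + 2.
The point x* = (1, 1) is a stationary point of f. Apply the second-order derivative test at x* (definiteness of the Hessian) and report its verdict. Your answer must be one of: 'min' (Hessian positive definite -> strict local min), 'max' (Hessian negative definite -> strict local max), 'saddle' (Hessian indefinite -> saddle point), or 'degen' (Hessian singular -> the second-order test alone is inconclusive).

Compute the Hessian H = grad^2 f:
  H = [[-9, -6], [-6, -4]]
Verify stationarity: grad f(x*) = H x* + g = (0, 0).
Eigenvalues of H: -13, 0.
H has a zero eigenvalue (singular; negative semidefinite but not definite), so H is neither positive definite, negative definite, nor indefinite. The second-order test alone is inconclusive -> degen.
(Indeed, f is constant along the null direction of H through x*, so x* is not a strict local extremum.)

degen


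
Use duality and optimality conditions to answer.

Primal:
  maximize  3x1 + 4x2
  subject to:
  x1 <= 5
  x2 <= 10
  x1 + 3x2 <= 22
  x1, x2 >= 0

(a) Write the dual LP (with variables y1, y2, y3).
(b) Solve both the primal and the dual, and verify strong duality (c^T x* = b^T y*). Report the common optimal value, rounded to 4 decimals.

The standard primal-dual pair for 'max c^T x s.t. A x <= b, x >= 0' is:
  Dual:  min b^T y  s.t.  A^T y >= c,  y >= 0.

So the dual LP is:
  minimize  5y1 + 10y2 + 22y3
  subject to:
    y1 + y3 >= 3
    y2 + 3y3 >= 4
    y1, y2, y3 >= 0

Solving the primal: x* = (5, 5.6667).
  primal value c^T x* = 37.6667.
Solving the dual: y* = (1.6667, 0, 1.3333).
  dual value b^T y* = 37.6667.
Strong duality: c^T x* = b^T y*. Confirmed.

37.6667


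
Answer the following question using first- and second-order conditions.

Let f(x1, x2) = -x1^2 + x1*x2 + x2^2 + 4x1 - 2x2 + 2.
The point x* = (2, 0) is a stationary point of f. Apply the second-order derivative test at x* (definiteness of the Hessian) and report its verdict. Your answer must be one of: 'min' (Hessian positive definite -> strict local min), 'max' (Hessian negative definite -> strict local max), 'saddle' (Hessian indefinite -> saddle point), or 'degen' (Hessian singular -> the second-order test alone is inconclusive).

Compute the Hessian H = grad^2 f:
  H = [[-2, 1], [1, 2]]
Verify stationarity: grad f(x*) = H x* + g = (0, 0).
Eigenvalues of H: -2.2361, 2.2361.
Eigenvalues have mixed signs, so H is indefinite -> x* is a saddle point.

saddle


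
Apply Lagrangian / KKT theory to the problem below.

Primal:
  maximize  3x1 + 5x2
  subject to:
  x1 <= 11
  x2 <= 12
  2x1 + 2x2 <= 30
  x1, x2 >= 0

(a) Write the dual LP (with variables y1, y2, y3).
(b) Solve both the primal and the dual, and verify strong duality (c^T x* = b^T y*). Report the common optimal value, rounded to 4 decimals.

The standard primal-dual pair for 'max c^T x s.t. A x <= b, x >= 0' is:
  Dual:  min b^T y  s.t.  A^T y >= c,  y >= 0.

So the dual LP is:
  minimize  11y1 + 12y2 + 30y3
  subject to:
    y1 + 2y3 >= 3
    y2 + 2y3 >= 5
    y1, y2, y3 >= 0

Solving the primal: x* = (3, 12).
  primal value c^T x* = 69.
Solving the dual: y* = (0, 2, 1.5).
  dual value b^T y* = 69.
Strong duality: c^T x* = b^T y*. Confirmed.

69


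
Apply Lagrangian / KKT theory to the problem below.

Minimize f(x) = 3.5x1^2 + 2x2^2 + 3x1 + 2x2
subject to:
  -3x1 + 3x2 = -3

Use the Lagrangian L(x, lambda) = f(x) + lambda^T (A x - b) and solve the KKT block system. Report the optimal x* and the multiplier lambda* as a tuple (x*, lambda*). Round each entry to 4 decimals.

Form the Lagrangian:
  L(x, lambda) = (1/2) x^T Q x + c^T x + lambda^T (A x - b)
Stationarity (grad_x L = 0): Q x + c + A^T lambda = 0.
Primal feasibility: A x = b.

This gives the KKT block system:
  [ Q   A^T ] [ x     ]   [-c ]
  [ A    0  ] [ lambda ] = [ b ]

Solving the linear system:
  x*      = (-0.0909, -1.0909)
  lambda* = (0.7879)
  f(x*)   = -0.0455

x* = (-0.0909, -1.0909), lambda* = (0.7879)


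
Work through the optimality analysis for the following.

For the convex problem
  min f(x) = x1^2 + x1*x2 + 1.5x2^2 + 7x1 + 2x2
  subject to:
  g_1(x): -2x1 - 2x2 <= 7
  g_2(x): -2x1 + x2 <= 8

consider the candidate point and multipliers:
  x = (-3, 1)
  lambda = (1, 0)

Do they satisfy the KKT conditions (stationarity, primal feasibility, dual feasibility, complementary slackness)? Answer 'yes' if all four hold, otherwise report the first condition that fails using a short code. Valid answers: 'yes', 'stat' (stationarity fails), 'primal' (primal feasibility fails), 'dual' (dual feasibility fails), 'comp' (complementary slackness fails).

Gradient of f: grad f(x) = Q x + c = (2, 2)
Constraint values g_i(x) = a_i^T x - b_i:
  g_1((-3, 1)) = -3
  g_2((-3, 1)) = -1
Stationarity residual: grad f(x) + sum_i lambda_i a_i = (0, 0)
  -> stationarity OK
Primal feasibility (all g_i <= 0): OK
Dual feasibility (all lambda_i >= 0): OK
Complementary slackness (lambda_i * g_i(x) = 0 for all i): FAILS

Verdict: the first failing condition is complementary_slackness -> comp.

comp


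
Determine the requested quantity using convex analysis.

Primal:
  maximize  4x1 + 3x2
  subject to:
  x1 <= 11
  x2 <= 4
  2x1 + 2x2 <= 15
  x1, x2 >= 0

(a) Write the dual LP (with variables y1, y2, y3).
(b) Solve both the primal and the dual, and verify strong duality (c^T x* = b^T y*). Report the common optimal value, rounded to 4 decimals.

The standard primal-dual pair for 'max c^T x s.t. A x <= b, x >= 0' is:
  Dual:  min b^T y  s.t.  A^T y >= c,  y >= 0.

So the dual LP is:
  minimize  11y1 + 4y2 + 15y3
  subject to:
    y1 + 2y3 >= 4
    y2 + 2y3 >= 3
    y1, y2, y3 >= 0

Solving the primal: x* = (7.5, 0).
  primal value c^T x* = 30.
Solving the dual: y* = (0, 0, 2).
  dual value b^T y* = 30.
Strong duality: c^T x* = b^T y*. Confirmed.

30


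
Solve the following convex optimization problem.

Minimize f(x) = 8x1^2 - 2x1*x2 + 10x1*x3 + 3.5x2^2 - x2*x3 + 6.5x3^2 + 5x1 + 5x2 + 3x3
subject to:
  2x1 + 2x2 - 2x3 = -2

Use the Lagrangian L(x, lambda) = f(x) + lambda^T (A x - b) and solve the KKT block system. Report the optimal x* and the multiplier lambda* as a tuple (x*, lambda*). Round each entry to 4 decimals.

Form the Lagrangian:
  L(x, lambda) = (1/2) x^T Q x + c^T x + lambda^T (A x - b)
Stationarity (grad_x L = 0): Q x + c + A^T lambda = 0.
Primal feasibility: A x = b.

This gives the KKT block system:
  [ Q   A^T ] [ x     ]   [-c ]
  [ A    0  ] [ lambda ] = [ b ]

Solving the linear system:
  x*      = (-0.3278, -0.7469, -0.0747)
  lambda* = (-0.251)
  f(x*)   = -3.0498

x* = (-0.3278, -0.7469, -0.0747), lambda* = (-0.251)
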